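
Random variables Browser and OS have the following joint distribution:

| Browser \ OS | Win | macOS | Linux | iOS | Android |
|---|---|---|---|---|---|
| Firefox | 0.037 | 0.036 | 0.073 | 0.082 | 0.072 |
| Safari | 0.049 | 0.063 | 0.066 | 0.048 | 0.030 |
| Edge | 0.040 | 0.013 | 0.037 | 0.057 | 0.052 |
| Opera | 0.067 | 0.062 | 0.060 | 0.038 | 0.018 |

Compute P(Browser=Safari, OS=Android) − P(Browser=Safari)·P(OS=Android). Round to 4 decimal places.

-0.0140

P(Browser=Safari) = 0.049 + 0.063 + 0.066 + 0.048 + 0.030 = 0.256.
P(OS=Android) = 0.072 + 0.030 + 0.052 + 0.018 = 0.172.
P(Browser=Safari, OS=Android) − P(Browser=Safari)P(OS=Android) = 0.030 − 0.256×0.172 = -0.0140.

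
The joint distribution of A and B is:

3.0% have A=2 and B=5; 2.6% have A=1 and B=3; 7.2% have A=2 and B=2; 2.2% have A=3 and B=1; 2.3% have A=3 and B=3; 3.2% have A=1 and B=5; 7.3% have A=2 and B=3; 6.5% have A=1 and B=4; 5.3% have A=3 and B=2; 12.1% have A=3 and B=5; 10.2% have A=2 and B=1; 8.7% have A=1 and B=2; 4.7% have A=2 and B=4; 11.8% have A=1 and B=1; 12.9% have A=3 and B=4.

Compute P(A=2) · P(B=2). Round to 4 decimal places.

P(A=2) = 0.102 + 0.072 + 0.073 + 0.047 + 0.030 = 0.324.
P(B=2) = 0.087 + 0.072 + 0.053 = 0.212.
Product: 0.324 × 0.212 = 0.0687.

0.0687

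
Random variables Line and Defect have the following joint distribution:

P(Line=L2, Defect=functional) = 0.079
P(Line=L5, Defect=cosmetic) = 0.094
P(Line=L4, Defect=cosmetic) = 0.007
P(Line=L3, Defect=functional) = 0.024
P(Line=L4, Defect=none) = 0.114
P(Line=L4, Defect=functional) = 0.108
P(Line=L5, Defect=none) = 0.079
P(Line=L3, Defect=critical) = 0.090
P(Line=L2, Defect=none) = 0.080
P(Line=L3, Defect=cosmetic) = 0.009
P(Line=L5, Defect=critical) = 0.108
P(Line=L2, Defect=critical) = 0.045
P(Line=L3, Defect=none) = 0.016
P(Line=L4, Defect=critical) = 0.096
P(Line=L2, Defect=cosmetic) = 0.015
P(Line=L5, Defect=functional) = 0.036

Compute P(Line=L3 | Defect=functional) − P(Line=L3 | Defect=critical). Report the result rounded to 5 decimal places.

P(Defect=functional) = 0.079 + 0.024 + 0.108 + 0.036 = 0.247; P(Line=L3 | Defect=functional) = 0.024/0.247 = 0.097166.
P(Defect=critical) = 0.045 + 0.090 + 0.096 + 0.108 = 0.339; P(Line=L3 | Defect=critical) = 0.090/0.339 = 0.265487.
Difference = -0.16832.

-0.16832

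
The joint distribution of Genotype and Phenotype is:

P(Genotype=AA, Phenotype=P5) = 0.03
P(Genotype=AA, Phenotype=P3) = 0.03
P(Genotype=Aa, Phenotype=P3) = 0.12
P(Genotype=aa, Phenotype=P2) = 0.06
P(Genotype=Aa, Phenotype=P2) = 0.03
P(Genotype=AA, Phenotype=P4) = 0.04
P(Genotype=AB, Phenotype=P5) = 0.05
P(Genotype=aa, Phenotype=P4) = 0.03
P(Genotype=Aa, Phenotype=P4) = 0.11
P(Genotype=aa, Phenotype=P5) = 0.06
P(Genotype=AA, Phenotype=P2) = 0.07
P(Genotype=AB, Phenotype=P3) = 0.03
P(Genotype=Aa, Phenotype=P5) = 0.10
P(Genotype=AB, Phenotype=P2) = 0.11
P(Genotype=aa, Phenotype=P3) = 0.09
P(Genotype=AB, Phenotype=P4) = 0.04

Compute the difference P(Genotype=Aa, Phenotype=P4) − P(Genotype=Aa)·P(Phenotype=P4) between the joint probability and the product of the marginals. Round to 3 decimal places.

0.031

P(Genotype=Aa) = 0.03 + 0.12 + 0.11 + 0.10 = 0.36.
P(Phenotype=P4) = 0.04 + 0.11 + 0.03 + 0.04 = 0.22.
P(Genotype=Aa, Phenotype=P4) − P(Genotype=Aa)P(Phenotype=P4) = 0.11 − 0.36×0.22 = 0.031.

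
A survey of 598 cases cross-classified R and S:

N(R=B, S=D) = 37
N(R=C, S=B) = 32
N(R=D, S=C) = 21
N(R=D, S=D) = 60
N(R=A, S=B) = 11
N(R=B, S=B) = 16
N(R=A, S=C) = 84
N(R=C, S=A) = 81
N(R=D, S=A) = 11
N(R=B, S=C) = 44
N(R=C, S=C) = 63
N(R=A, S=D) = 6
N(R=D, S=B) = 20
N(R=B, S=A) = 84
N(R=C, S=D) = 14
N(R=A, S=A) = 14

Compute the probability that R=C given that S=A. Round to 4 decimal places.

Total with S=A: 14 + 84 + 81 + 11 = 190.
P(R=C | S=A) = 81/190 = 0.4263.

0.4263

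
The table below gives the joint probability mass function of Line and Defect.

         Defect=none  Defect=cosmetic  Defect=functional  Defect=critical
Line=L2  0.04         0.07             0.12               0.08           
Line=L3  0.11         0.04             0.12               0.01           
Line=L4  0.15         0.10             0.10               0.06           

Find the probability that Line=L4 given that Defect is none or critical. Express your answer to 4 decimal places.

P(Defect=none) = 0.04 + 0.11 + 0.15 = 0.30.
P(Defect=critical) = 0.08 + 0.01 + 0.06 = 0.15.
P(Defect ∈ {none, critical}) = 0.30 + 0.15 = 0.45; P(Line=L4, Defect ∈ {none, critical}) = 0.15 + 0.06 = 0.21.
P(Line=L4 | Defect ∈ {none, critical}) = 0.21/0.45 = 0.4667.

0.4667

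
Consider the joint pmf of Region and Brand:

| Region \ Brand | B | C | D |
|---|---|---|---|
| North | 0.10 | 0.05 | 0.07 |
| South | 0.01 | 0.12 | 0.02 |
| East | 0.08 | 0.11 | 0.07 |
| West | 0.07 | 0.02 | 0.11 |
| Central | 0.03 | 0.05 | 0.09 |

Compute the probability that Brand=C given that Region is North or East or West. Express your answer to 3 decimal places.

P(Region=North) = 0.10 + 0.05 + 0.07 = 0.22.
P(Region=East) = 0.08 + 0.11 + 0.07 = 0.26.
P(Region=West) = 0.07 + 0.02 + 0.11 = 0.20.
P(Region ∈ {North, East, West}) = 0.22 + 0.26 + 0.20 = 0.68; P(Brand=C, Region ∈ {North, East, West}) = 0.05 + 0.11 + 0.02 = 0.18.
P(Brand=C | Region ∈ {North, East, West}) = 0.18/0.68 = 0.265.

0.265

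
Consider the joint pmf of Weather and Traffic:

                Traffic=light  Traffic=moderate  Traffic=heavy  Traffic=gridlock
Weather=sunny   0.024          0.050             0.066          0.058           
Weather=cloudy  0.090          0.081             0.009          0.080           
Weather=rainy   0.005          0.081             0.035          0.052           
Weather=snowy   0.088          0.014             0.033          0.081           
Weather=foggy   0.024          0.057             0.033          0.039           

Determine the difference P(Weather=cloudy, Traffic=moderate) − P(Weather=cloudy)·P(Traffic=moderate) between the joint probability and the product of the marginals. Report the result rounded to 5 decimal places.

P(Weather=cloudy) = 0.090 + 0.081 + 0.009 + 0.080 = 0.260.
P(Traffic=moderate) = 0.050 + 0.081 + 0.081 + 0.014 + 0.057 = 0.283.
P(Weather=cloudy, Traffic=moderate) − P(Weather=cloudy)P(Traffic=moderate) = 0.081 − 0.260×0.283 = 0.00742.

0.00742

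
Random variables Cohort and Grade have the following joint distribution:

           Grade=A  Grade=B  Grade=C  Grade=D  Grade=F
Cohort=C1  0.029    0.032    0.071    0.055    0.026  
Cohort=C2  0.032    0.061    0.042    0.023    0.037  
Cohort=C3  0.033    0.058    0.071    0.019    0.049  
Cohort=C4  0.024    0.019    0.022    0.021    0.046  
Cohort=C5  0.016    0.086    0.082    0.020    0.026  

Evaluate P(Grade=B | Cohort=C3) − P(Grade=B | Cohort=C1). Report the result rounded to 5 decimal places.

0.10194

P(Cohort=C3) = 0.033 + 0.058 + 0.071 + 0.019 + 0.049 = 0.230; P(Grade=B | Cohort=C3) = 0.058/0.230 = 0.252174.
P(Cohort=C1) = 0.029 + 0.032 + 0.071 + 0.055 + 0.026 = 0.213; P(Grade=B | Cohort=C1) = 0.032/0.213 = 0.150235.
Difference = 0.10194.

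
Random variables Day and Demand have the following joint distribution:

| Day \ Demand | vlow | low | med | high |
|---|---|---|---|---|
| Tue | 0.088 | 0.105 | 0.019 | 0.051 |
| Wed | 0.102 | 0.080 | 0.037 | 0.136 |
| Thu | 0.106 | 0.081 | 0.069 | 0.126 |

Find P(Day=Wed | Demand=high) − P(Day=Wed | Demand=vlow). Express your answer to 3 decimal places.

0.090

P(Demand=high) = 0.051 + 0.136 + 0.126 = 0.313; P(Day=Wed | Demand=high) = 0.136/0.313 = 0.4345.
P(Demand=vlow) = 0.088 + 0.102 + 0.106 = 0.296; P(Day=Wed | Demand=vlow) = 0.102/0.296 = 0.3446.
Difference = 0.090.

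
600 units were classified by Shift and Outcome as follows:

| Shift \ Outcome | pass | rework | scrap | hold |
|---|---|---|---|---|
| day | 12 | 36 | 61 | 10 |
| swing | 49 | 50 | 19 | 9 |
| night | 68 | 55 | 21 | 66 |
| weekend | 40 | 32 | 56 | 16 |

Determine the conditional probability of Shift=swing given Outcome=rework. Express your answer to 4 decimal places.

0.2890

Total with Outcome=rework: 36 + 50 + 55 + 32 = 173.
P(Shift=swing | Outcome=rework) = 50/173 = 0.2890.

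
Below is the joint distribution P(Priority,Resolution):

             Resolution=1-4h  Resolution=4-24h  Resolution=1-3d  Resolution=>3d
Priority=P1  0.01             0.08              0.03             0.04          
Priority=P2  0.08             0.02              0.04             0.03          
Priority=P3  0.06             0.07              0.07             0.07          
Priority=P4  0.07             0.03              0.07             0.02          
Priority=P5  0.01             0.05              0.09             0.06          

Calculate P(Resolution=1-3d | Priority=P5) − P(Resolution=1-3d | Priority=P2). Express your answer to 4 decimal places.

0.1933

P(Priority=P5) = 0.01 + 0.05 + 0.09 + 0.06 = 0.21; P(Resolution=1-3d | Priority=P5) = 0.09/0.21 = 0.42857.
P(Priority=P2) = 0.08 + 0.02 + 0.04 + 0.03 = 0.17; P(Resolution=1-3d | Priority=P2) = 0.04/0.17 = 0.23529.
Difference = 0.1933.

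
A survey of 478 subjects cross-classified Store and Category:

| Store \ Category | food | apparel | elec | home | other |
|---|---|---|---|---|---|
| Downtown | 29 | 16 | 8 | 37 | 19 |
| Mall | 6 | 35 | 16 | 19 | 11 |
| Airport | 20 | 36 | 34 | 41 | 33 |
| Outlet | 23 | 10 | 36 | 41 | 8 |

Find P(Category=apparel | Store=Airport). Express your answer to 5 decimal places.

0.21951

Total with Store=Airport: 20 + 36 + 34 + 41 + 33 = 164.
P(Category=apparel | Store=Airport) = 36/164 = 0.21951.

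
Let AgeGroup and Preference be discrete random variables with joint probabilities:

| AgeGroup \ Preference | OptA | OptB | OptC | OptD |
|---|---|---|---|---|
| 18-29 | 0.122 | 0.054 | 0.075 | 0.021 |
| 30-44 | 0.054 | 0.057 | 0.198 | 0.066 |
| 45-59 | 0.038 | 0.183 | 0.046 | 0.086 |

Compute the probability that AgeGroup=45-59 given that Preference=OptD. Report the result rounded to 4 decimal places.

P(Preference=OptD) = 0.021 + 0.066 + 0.086 = 0.173.
P(AgeGroup=45-59 | Preference=OptD) = 0.086/0.173 = 0.4971.

0.4971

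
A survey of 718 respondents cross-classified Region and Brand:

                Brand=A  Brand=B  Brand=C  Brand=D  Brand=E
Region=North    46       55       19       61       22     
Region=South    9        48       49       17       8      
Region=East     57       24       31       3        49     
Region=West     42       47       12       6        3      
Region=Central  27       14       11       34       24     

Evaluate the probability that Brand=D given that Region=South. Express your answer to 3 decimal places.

0.130

Total with Region=South: 9 + 48 + 49 + 17 + 8 = 131.
P(Brand=D | Region=South) = 17/131 = 0.130.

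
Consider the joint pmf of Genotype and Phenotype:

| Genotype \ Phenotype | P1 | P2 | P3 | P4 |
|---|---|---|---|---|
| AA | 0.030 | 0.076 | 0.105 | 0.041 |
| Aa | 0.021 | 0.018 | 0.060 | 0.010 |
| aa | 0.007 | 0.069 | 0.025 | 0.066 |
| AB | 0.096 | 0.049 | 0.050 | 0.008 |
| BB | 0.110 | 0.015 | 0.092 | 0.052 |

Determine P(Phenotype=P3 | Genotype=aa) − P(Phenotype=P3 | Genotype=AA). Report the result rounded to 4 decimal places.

P(Genotype=aa) = 0.007 + 0.069 + 0.025 + 0.066 = 0.167; P(Phenotype=P3 | Genotype=aa) = 0.025/0.167 = 0.14970.
P(Genotype=AA) = 0.030 + 0.076 + 0.105 + 0.041 = 0.252; P(Phenotype=P3 | Genotype=AA) = 0.105/0.252 = 0.41667.
Difference = -0.2670.

-0.2670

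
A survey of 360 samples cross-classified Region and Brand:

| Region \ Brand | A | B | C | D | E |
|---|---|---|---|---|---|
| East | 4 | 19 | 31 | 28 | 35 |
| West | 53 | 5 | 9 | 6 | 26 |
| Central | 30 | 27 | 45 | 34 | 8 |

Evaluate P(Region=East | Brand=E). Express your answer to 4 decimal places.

Total with Brand=E: 35 + 26 + 8 = 69.
P(Region=East | Brand=E) = 35/69 = 0.5072.

0.5072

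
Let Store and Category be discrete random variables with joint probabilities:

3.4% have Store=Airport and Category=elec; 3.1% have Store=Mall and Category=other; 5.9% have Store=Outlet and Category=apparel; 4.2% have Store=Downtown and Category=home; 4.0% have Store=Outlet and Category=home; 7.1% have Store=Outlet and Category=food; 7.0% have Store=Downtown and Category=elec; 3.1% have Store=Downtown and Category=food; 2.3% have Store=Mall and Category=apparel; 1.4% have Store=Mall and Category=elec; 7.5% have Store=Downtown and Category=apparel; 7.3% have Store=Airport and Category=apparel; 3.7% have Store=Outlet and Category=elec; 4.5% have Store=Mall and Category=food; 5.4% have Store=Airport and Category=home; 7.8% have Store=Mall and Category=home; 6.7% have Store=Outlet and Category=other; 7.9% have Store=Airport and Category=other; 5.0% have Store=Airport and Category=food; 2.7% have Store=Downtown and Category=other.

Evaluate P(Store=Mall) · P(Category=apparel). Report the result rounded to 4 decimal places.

P(Store=Mall) = 0.045 + 0.023 + 0.014 + 0.078 + 0.031 = 0.191.
P(Category=apparel) = 0.075 + 0.023 + 0.073 + 0.059 = 0.230.
Product: 0.191 × 0.230 = 0.0439.

0.0439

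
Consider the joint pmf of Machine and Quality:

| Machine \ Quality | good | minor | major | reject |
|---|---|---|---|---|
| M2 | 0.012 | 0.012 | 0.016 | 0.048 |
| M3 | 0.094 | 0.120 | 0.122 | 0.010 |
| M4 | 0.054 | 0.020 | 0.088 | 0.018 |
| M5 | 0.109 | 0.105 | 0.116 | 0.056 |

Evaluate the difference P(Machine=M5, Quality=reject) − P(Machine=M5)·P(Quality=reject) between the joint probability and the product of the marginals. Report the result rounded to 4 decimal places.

P(Machine=M5) = 0.109 + 0.105 + 0.116 + 0.056 = 0.386.
P(Quality=reject) = 0.048 + 0.010 + 0.018 + 0.056 = 0.132.
P(Machine=M5, Quality=reject) − P(Machine=M5)P(Quality=reject) = 0.056 − 0.386×0.132 = 0.0050.

0.0050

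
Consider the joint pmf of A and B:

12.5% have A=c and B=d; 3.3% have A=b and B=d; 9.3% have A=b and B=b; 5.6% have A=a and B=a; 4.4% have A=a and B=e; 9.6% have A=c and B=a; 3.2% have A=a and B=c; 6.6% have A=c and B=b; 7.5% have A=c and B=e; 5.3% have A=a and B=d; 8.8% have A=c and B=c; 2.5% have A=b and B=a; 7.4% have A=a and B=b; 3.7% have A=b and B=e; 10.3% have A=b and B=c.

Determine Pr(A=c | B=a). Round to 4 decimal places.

0.5424

P(B=a) = 0.056 + 0.025 + 0.096 = 0.177.
P(A=c | B=a) = 0.096/0.177 = 0.5424.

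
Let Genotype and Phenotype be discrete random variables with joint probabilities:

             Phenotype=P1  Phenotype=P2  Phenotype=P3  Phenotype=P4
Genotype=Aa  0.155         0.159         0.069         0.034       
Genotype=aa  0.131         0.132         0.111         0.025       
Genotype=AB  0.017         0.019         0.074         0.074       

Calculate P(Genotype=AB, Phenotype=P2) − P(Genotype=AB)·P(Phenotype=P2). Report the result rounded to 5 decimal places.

P(Genotype=AB) = 0.017 + 0.019 + 0.074 + 0.074 = 0.184.
P(Phenotype=P2) = 0.159 + 0.132 + 0.019 = 0.310.
P(Genotype=AB, Phenotype=P2) − P(Genotype=AB)P(Phenotype=P2) = 0.019 − 0.184×0.310 = -0.03804.

-0.03804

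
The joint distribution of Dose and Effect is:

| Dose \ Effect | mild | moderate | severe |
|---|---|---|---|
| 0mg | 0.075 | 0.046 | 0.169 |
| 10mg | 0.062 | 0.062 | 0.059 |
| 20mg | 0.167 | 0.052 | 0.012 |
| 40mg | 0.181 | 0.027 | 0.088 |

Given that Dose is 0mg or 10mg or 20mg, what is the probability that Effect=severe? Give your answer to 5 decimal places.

P(Dose=0mg) = 0.075 + 0.046 + 0.169 = 0.290.
P(Dose=10mg) = 0.062 + 0.062 + 0.059 = 0.183.
P(Dose=20mg) = 0.167 + 0.052 + 0.012 = 0.231.
P(Dose ∈ {0mg, 10mg, 20mg}) = 0.290 + 0.183 + 0.231 = 0.704; P(Effect=severe, Dose ∈ {0mg, 10mg, 20mg}) = 0.169 + 0.059 + 0.012 = 0.240.
P(Effect=severe | Dose ∈ {0mg, 10mg, 20mg}) = 0.240/0.704 = 0.34091.

0.34091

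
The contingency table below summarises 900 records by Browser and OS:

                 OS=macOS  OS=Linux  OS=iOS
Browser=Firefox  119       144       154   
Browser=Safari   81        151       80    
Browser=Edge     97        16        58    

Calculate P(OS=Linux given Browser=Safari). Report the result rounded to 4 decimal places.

0.4840

Total with Browser=Safari: 81 + 151 + 80 = 312.
P(OS=Linux | Browser=Safari) = 151/312 = 0.4840.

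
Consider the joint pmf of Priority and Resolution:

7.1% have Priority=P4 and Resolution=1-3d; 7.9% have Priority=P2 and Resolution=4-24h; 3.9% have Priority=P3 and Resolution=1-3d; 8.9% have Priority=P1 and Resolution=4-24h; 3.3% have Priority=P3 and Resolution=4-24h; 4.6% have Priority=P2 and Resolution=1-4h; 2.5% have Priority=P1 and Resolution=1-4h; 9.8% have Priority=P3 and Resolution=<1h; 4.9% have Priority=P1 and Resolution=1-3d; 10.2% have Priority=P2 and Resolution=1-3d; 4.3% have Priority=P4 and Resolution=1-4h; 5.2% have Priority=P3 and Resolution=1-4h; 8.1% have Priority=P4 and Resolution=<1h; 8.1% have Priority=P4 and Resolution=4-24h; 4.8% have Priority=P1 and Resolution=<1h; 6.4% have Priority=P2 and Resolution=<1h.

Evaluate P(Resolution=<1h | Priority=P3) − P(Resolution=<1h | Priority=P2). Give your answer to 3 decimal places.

P(Priority=P3) = 0.098 + 0.052 + 0.033 + 0.039 = 0.222; P(Resolution=<1h | Priority=P3) = 0.098/0.222 = 0.4414.
P(Priority=P2) = 0.064 + 0.046 + 0.079 + 0.102 = 0.291; P(Resolution=<1h | Priority=P2) = 0.064/0.291 = 0.2199.
Difference = 0.222.

0.222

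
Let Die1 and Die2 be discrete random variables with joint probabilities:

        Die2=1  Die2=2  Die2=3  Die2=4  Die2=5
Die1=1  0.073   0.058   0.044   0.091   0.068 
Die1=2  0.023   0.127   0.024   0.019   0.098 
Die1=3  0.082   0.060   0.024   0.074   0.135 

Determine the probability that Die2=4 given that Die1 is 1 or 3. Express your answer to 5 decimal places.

P(Die1=1) = 0.073 + 0.058 + 0.044 + 0.091 + 0.068 = 0.334.
P(Die1=3) = 0.082 + 0.060 + 0.024 + 0.074 + 0.135 = 0.375.
P(Die1 ∈ {1, 3}) = 0.334 + 0.375 = 0.709; P(Die2=4, Die1 ∈ {1, 3}) = 0.091 + 0.074 = 0.165.
P(Die2=4 | Die1 ∈ {1, 3}) = 0.165/0.709 = 0.23272.

0.23272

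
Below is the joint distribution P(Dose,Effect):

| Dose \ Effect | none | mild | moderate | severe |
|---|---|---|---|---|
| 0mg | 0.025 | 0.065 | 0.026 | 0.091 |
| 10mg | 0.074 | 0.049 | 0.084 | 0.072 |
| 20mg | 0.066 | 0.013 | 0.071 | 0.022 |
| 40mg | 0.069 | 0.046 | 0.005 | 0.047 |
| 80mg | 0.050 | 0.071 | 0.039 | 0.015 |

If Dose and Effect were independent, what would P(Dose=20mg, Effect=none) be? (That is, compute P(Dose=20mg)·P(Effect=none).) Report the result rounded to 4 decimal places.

P(Dose=20mg) = 0.066 + 0.013 + 0.071 + 0.022 = 0.172.
P(Effect=none) = 0.025 + 0.074 + 0.066 + 0.069 + 0.050 = 0.284.
Product: 0.172 × 0.284 = 0.0488.

0.0488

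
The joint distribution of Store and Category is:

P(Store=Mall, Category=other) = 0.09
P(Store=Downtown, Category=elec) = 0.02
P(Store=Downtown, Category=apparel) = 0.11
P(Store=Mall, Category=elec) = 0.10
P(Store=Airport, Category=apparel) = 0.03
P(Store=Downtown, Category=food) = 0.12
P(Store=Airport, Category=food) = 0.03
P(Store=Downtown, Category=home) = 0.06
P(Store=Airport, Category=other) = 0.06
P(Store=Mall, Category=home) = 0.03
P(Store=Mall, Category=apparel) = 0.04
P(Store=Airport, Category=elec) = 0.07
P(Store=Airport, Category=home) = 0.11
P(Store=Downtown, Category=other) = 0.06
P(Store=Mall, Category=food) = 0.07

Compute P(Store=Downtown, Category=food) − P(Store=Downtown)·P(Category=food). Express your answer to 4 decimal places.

P(Store=Downtown) = 0.12 + 0.11 + 0.02 + 0.06 + 0.06 = 0.37.
P(Category=food) = 0.12 + 0.07 + 0.03 = 0.22.
P(Store=Downtown, Category=food) − P(Store=Downtown)P(Category=food) = 0.12 − 0.37×0.22 = 0.0386.

0.0386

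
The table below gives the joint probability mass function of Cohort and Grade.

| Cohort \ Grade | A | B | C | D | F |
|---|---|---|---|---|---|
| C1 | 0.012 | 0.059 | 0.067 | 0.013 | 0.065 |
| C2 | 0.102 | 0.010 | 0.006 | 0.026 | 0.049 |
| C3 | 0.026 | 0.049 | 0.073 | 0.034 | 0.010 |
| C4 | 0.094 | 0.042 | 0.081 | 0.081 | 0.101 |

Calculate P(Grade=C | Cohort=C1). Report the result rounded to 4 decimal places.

P(Cohort=C1) = 0.012 + 0.059 + 0.067 + 0.013 + 0.065 = 0.216.
P(Grade=C | Cohort=C1) = 0.067/0.216 = 0.3102.

0.3102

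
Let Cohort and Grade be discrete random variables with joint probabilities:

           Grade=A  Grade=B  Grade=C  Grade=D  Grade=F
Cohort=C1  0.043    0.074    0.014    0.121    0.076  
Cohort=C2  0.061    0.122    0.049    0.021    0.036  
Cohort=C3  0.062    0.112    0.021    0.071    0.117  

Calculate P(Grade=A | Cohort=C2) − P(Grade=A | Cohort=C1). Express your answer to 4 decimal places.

P(Cohort=C2) = 0.061 + 0.122 + 0.049 + 0.021 + 0.036 = 0.289; P(Grade=A | Cohort=C2) = 0.061/0.289 = 0.21107.
P(Cohort=C1) = 0.043 + 0.074 + 0.014 + 0.121 + 0.076 = 0.328; P(Grade=A | Cohort=C1) = 0.043/0.328 = 0.13110.
Difference = 0.0800.

0.0800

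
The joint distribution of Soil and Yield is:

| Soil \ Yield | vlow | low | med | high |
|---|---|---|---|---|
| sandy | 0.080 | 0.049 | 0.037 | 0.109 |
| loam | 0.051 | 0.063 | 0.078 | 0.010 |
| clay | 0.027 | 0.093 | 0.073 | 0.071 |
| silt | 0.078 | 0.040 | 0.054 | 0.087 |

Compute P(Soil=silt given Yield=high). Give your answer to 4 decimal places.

0.3141

P(Yield=high) = 0.109 + 0.010 + 0.071 + 0.087 = 0.277.
P(Soil=silt | Yield=high) = 0.087/0.277 = 0.3141.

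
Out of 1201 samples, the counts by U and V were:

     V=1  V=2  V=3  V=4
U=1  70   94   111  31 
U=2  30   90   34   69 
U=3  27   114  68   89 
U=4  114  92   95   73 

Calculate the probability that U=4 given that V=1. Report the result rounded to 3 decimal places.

0.473

Total with V=1: 70 + 30 + 27 + 114 = 241.
P(U=4 | V=1) = 114/241 = 0.473.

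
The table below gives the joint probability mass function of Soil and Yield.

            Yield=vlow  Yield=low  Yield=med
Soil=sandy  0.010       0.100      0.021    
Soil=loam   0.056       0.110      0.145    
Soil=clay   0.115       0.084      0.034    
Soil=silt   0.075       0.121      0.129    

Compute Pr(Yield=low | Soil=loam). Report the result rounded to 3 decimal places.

P(Soil=loam) = 0.056 + 0.110 + 0.145 = 0.311.
P(Yield=low | Soil=loam) = 0.110/0.311 = 0.354.

0.354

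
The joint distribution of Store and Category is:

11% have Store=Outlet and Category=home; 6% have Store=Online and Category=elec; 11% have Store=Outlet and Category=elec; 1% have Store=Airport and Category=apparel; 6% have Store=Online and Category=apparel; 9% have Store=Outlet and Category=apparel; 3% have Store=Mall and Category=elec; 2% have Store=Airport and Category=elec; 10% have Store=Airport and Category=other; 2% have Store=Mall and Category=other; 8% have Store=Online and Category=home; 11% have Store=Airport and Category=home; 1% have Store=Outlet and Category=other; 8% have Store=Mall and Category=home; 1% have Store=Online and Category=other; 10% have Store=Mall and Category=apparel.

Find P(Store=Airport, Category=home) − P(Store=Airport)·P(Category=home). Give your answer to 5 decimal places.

P(Store=Airport) = 0.01 + 0.02 + 0.11 + 0.10 = 0.24.
P(Category=home) = 0.08 + 0.11 + 0.11 + 0.08 = 0.38.
P(Store=Airport, Category=home) − P(Store=Airport)P(Category=home) = 0.11 − 0.24×0.38 = 0.01880.

0.01880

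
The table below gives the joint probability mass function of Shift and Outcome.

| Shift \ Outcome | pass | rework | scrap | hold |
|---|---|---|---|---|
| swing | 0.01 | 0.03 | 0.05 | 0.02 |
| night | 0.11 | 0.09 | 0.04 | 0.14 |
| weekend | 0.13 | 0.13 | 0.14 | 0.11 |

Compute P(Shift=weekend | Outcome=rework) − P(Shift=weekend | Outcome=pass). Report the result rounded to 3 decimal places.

P(Outcome=rework) = 0.03 + 0.09 + 0.13 = 0.25; P(Shift=weekend | Outcome=rework) = 0.13/0.25 = 0.5200.
P(Outcome=pass) = 0.01 + 0.11 + 0.13 = 0.25; P(Shift=weekend | Outcome=pass) = 0.13/0.25 = 0.5200.
Difference = 0.000.

0.000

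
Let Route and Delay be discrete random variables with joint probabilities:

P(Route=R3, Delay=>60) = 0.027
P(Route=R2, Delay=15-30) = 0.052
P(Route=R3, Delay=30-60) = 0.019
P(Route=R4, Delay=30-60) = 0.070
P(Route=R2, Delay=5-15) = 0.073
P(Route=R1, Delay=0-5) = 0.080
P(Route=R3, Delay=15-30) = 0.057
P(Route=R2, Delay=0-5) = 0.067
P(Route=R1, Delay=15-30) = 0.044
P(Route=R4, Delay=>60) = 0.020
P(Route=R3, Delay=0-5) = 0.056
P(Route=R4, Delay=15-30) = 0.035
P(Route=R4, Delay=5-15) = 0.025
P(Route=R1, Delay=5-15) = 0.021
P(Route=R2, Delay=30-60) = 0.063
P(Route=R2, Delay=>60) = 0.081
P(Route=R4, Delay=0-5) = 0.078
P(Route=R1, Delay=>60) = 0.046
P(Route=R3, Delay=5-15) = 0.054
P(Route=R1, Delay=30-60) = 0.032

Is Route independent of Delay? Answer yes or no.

P(Route=R4) = 0.228 and P(Delay=30-60) = 0.184, so their product is 0.04195, but P(Route=R4, Delay=30-60) = 0.070. Since these differ, Route and Delay are not independent.

no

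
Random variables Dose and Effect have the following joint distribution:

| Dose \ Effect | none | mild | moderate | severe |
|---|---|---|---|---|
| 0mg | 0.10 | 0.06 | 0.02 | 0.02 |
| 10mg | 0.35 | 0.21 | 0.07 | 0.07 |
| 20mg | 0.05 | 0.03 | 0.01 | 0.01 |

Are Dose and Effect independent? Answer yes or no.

yes

Every cell satisfies P(Dose,Effect) = P(Dose)·P(Effect). For instance P(Dose=20mg) = 0.10, P(Effect=mild) = 0.30, and 0.10×0.30 = 0.03 matches the joint entry. So Dose and Effect are independent.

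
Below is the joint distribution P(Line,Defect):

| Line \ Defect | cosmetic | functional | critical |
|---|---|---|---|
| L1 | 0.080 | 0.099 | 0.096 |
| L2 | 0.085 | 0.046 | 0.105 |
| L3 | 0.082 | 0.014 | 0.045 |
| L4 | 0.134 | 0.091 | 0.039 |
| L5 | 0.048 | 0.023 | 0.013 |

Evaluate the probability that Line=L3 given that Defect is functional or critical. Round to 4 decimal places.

P(Defect=functional) = 0.099 + 0.046 + 0.014 + 0.091 + 0.023 = 0.273.
P(Defect=critical) = 0.096 + 0.105 + 0.045 + 0.039 + 0.013 = 0.298.
P(Defect ∈ {functional, critical}) = 0.273 + 0.298 = 0.571; P(Line=L3, Defect ∈ {functional, critical}) = 0.014 + 0.045 = 0.059.
P(Line=L3 | Defect ∈ {functional, critical}) = 0.059/0.571 = 0.1033.

0.1033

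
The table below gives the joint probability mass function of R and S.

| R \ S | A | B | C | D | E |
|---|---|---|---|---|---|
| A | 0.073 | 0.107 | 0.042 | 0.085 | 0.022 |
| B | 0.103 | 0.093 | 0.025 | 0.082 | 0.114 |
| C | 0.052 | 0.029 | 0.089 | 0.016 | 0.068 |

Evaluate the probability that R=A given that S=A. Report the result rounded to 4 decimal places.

P(S=A) = 0.073 + 0.103 + 0.052 = 0.228.
P(R=A | S=A) = 0.073/0.228 = 0.3202.

0.3202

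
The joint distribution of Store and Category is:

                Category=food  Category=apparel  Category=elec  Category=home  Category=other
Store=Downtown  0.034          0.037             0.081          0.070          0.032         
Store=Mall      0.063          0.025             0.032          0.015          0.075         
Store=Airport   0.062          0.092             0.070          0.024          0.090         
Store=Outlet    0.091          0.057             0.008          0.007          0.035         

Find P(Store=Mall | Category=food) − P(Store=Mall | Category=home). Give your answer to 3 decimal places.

0.123

P(Category=food) = 0.034 + 0.063 + 0.062 + 0.091 = 0.250; P(Store=Mall | Category=food) = 0.063/0.250 = 0.2520.
P(Category=home) = 0.070 + 0.015 + 0.024 + 0.007 = 0.116; P(Store=Mall | Category=home) = 0.015/0.116 = 0.1293.
Difference = 0.123.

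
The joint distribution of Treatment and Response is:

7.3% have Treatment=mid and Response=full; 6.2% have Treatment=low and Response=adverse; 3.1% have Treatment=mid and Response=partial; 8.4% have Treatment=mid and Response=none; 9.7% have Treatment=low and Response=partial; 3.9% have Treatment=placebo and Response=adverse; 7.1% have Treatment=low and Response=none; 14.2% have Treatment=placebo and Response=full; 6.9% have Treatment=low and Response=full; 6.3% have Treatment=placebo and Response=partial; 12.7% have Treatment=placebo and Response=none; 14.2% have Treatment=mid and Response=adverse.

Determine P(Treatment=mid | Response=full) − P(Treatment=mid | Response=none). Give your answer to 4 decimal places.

-0.0408

P(Response=full) = 0.142 + 0.069 + 0.073 = 0.284; P(Treatment=mid | Response=full) = 0.073/0.284 = 0.25704.
P(Response=none) = 0.127 + 0.071 + 0.084 = 0.282; P(Treatment=mid | Response=none) = 0.084/0.282 = 0.29787.
Difference = -0.0408.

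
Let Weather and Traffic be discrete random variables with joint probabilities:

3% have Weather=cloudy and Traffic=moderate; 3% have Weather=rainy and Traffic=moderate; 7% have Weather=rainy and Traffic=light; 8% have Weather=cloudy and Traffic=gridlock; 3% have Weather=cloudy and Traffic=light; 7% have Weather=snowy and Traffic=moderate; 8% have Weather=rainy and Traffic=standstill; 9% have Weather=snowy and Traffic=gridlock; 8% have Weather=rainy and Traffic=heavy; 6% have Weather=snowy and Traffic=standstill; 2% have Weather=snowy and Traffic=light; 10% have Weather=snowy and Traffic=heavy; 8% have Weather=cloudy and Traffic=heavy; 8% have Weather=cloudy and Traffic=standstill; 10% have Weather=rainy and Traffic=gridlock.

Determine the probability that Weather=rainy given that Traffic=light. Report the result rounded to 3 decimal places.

0.583

P(Traffic=light) = 0.03 + 0.07 + 0.02 = 0.12.
P(Weather=rainy | Traffic=light) = 0.07/0.12 = 0.583.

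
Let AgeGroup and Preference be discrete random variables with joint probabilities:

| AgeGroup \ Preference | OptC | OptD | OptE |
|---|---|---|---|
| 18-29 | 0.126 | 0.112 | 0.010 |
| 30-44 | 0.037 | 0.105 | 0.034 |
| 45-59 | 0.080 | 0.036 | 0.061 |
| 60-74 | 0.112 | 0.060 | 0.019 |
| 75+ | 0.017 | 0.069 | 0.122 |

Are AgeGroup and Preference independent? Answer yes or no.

P(AgeGroup=75+) = 0.208 and P(Preference=OptE) = 0.246, so their product is 0.05117, but P(AgeGroup=75+, Preference=OptE) = 0.122. Since these differ, AgeGroup and Preference are not independent.

no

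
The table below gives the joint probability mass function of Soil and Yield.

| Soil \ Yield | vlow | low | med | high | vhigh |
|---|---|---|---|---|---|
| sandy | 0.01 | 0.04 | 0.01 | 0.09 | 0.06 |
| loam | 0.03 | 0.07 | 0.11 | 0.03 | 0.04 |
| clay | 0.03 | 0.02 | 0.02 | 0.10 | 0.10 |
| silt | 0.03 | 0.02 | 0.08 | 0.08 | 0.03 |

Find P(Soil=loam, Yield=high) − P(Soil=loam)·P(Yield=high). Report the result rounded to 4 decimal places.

P(Soil=loam) = 0.03 + 0.07 + 0.11 + 0.03 + 0.04 = 0.28.
P(Yield=high) = 0.09 + 0.03 + 0.10 + 0.08 = 0.30.
P(Soil=loam, Yield=high) − P(Soil=loam)P(Yield=high) = 0.03 − 0.28×0.30 = -0.0540.

-0.0540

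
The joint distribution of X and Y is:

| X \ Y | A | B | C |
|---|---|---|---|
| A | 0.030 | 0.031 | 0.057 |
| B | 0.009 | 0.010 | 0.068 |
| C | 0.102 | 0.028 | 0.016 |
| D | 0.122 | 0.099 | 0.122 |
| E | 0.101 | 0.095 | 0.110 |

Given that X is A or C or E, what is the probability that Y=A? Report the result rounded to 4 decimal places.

0.4088

P(X=A) = 0.030 + 0.031 + 0.057 = 0.118.
P(X=C) = 0.102 + 0.028 + 0.016 = 0.146.
P(X=E) = 0.101 + 0.095 + 0.110 = 0.306.
P(X ∈ {A, C, E}) = 0.118 + 0.146 + 0.306 = 0.570; P(Y=A, X ∈ {A, C, E}) = 0.030 + 0.102 + 0.101 = 0.233.
P(Y=A | X ∈ {A, C, E}) = 0.233/0.570 = 0.4088.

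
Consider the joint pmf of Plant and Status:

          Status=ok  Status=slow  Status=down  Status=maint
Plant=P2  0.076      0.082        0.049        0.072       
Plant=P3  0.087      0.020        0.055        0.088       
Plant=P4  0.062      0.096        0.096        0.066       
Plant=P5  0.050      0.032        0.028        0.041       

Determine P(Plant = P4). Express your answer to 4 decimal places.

P(Plant=P4) = 0.062 + 0.096 + 0.096 + 0.066 = 0.320.

0.3200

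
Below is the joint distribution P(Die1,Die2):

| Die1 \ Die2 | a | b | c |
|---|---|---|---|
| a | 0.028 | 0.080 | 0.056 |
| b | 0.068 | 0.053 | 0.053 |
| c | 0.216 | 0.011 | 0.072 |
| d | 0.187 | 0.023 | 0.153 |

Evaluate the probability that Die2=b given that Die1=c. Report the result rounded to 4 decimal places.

0.0368

P(Die1=c) = 0.216 + 0.011 + 0.072 = 0.299.
P(Die2=b | Die1=c) = 0.011/0.299 = 0.0368.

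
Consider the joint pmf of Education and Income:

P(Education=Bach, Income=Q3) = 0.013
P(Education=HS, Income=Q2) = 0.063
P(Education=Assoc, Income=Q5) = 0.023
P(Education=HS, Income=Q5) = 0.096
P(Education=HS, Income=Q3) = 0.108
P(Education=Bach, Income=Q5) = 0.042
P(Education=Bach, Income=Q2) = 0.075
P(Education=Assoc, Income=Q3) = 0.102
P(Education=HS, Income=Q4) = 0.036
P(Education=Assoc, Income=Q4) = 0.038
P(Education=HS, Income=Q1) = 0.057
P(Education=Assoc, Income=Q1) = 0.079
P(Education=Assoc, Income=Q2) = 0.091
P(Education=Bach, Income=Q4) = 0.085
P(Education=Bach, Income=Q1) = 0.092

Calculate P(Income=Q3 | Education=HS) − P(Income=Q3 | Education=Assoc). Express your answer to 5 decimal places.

-0.00631

P(Education=HS) = 0.057 + 0.063 + 0.108 + 0.036 + 0.096 = 0.360; P(Income=Q3 | Education=HS) = 0.108/0.360 = 0.300000.
P(Education=Assoc) = 0.079 + 0.091 + 0.102 + 0.038 + 0.023 = 0.333; P(Income=Q3 | Education=Assoc) = 0.102/0.333 = 0.306306.
Difference = -0.00631.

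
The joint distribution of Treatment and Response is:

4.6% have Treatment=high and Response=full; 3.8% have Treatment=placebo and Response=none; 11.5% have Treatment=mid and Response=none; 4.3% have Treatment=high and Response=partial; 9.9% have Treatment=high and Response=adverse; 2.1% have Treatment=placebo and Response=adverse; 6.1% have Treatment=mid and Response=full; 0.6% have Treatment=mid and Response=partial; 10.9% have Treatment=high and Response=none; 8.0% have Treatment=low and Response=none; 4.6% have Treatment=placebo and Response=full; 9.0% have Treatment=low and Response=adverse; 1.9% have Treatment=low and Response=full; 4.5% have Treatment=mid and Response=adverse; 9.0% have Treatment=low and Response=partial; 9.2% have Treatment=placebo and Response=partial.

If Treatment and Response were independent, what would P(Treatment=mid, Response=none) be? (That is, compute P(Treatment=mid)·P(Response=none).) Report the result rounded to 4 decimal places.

0.0776

P(Treatment=mid) = 0.115 + 0.006 + 0.061 + 0.045 = 0.227.
P(Response=none) = 0.038 + 0.080 + 0.115 + 0.109 = 0.342.
Product: 0.227 × 0.342 = 0.0776.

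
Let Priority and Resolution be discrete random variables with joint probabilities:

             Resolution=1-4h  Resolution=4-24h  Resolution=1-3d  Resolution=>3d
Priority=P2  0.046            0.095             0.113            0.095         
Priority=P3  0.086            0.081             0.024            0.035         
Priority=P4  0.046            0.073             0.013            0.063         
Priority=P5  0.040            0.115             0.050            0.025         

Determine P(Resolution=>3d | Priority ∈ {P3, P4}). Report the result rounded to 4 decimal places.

P(Priority=P3) = 0.086 + 0.081 + 0.024 + 0.035 = 0.226.
P(Priority=P4) = 0.046 + 0.073 + 0.013 + 0.063 = 0.195.
P(Priority ∈ {P3, P4}) = 0.226 + 0.195 = 0.421; P(Resolution=>3d, Priority ∈ {P3, P4}) = 0.035 + 0.063 = 0.098.
P(Resolution=>3d | Priority ∈ {P3, P4}) = 0.098/0.421 = 0.2328.

0.2328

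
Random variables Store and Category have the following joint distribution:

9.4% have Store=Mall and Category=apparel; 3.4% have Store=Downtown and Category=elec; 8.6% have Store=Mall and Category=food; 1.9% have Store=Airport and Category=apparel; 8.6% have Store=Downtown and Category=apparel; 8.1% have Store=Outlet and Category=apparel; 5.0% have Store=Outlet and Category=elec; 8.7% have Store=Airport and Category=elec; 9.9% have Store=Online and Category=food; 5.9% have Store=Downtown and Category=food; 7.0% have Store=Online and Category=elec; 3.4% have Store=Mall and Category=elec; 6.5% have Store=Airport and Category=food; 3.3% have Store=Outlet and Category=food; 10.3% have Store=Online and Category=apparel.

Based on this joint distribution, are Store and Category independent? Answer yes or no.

no

P(Store=Airport) = 0.171 and P(Category=apparel) = 0.383, so their product is 0.06549, but P(Store=Airport, Category=apparel) = 0.019. Since these differ, Store and Category are not independent.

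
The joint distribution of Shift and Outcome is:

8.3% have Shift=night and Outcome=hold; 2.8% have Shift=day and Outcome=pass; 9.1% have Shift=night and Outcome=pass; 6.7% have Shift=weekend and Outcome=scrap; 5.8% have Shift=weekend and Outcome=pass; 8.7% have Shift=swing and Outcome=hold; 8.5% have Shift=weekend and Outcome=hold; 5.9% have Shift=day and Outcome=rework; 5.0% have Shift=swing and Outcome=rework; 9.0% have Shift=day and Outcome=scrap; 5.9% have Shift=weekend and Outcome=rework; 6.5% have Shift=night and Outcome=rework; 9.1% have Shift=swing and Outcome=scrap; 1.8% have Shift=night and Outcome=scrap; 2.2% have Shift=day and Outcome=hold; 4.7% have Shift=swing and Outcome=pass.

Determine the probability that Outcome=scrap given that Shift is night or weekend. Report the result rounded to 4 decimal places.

0.1616

P(Shift=night) = 0.091 + 0.065 + 0.018 + 0.083 = 0.257.
P(Shift=weekend) = 0.058 + 0.059 + 0.067 + 0.085 = 0.269.
P(Shift ∈ {night, weekend}) = 0.257 + 0.269 = 0.526; P(Outcome=scrap, Shift ∈ {night, weekend}) = 0.018 + 0.067 = 0.085.
P(Outcome=scrap | Shift ∈ {night, weekend}) = 0.085/0.526 = 0.1616.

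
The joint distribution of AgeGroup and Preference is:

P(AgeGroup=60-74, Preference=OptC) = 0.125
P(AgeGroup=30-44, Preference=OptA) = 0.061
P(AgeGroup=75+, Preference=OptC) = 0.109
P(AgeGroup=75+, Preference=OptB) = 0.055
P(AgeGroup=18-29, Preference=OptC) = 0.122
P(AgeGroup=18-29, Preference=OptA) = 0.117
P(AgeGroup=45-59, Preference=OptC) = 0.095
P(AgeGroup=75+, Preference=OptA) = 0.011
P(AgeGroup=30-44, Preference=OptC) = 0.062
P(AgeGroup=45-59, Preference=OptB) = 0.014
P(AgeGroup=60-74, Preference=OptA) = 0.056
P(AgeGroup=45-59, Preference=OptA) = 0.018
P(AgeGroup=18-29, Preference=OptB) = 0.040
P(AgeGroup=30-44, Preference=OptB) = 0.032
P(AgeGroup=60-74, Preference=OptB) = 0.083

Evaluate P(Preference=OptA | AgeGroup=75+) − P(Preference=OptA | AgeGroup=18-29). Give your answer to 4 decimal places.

P(AgeGroup=75+) = 0.011 + 0.055 + 0.109 = 0.175; P(Preference=OptA | AgeGroup=75+) = 0.011/0.175 = 0.06286.
P(AgeGroup=18-29) = 0.117 + 0.040 + 0.122 = 0.279; P(Preference=OptA | AgeGroup=18-29) = 0.117/0.279 = 0.41935.
Difference = -0.3565.

-0.3565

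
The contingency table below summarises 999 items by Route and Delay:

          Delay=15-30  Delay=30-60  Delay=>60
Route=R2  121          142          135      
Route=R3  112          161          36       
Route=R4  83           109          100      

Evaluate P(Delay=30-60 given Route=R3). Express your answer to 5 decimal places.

0.52104

Total with Route=R3: 112 + 161 + 36 = 309.
P(Delay=30-60 | Route=R3) = 161/309 = 0.52104.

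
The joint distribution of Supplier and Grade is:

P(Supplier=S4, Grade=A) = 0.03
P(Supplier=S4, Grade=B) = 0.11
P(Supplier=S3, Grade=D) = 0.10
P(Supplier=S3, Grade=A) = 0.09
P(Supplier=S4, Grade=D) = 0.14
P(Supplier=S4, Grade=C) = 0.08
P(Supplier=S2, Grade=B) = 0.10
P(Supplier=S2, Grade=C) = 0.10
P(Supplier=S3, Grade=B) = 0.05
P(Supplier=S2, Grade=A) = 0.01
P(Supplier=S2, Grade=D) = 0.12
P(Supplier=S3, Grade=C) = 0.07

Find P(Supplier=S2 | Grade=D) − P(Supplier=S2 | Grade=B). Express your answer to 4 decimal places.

-0.0513

P(Grade=D) = 0.12 + 0.10 + 0.14 = 0.36; P(Supplier=S2 | Grade=D) = 0.12/0.36 = 0.33333.
P(Grade=B) = 0.10 + 0.05 + 0.11 = 0.26; P(Supplier=S2 | Grade=B) = 0.10/0.26 = 0.38462.
Difference = -0.0513.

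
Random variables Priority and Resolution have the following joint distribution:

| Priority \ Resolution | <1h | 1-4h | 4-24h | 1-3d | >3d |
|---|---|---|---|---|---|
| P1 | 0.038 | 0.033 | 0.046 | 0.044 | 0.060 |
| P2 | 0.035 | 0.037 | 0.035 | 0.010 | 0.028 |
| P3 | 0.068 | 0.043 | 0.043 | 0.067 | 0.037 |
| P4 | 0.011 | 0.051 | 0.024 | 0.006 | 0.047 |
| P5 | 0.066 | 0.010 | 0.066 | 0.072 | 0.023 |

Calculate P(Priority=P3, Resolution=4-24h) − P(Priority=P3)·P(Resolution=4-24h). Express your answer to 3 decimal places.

P(Priority=P3) = 0.068 + 0.043 + 0.043 + 0.067 + 0.037 = 0.258.
P(Resolution=4-24h) = 0.046 + 0.035 + 0.043 + 0.024 + 0.066 = 0.214.
P(Priority=P3, Resolution=4-24h) − P(Priority=P3)P(Resolution=4-24h) = 0.043 − 0.258×0.214 = -0.012.

-0.012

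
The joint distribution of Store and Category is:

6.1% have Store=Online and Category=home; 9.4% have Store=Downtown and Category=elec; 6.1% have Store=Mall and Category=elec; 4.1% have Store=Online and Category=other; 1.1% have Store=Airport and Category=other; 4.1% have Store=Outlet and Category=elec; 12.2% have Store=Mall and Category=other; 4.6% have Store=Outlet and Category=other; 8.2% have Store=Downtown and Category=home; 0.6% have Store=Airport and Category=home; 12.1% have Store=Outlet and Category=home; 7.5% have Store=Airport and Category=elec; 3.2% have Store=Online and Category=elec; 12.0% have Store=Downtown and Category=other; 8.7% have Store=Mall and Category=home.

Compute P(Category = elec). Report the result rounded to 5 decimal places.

0.30300

P(Category=elec) = 0.094 + 0.061 + 0.075 + 0.041 + 0.032 = 0.303.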